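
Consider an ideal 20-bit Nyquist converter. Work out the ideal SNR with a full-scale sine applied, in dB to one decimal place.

SNR ≈ 6.02·N + 1.76 dB = 6.02·20 + 1.76 = 122.16 dB.

122.2 dB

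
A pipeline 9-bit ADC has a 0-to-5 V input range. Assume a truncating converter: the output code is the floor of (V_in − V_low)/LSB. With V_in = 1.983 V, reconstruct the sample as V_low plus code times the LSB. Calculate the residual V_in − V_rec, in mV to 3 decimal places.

LSB = 5/2^9 = 9.766 mV.
Scaled input = 203.0592 LSBs, so code = 203.
Code 203 maps back to 0 + 203×0.00976562 V = 1.9824219 V.
Error = 1.983 − 1.9824219 = 0.000578125 V = 0.578 mV.

0.578 mV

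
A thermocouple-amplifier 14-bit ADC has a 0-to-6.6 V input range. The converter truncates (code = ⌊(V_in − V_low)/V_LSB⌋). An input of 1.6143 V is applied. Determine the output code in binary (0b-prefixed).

code 0b111110100111 (decimal 4007)

LSB = 6.6 V / 16384 = 402.83 µV.
(1.6143 − 0) / 0.000402832 = 4007.377 LSBs.
So the output code is 4007.
In binary (0b-prefixed): 0b111110100111.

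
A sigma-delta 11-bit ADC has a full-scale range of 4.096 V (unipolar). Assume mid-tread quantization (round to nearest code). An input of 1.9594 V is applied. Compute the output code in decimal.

LSB = 4.096 V / 2048 = 2.000 mV.
Input sits at 979.700 steps above V_low.
Round → code 980.

code 980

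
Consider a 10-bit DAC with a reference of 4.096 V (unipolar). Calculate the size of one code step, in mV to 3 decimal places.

Full-scale span = 4.096 V.
LSB = 4.096 / 2^10 = 4.096 / 1024 = 0.004 V = 4.000 mV.

4.000 mV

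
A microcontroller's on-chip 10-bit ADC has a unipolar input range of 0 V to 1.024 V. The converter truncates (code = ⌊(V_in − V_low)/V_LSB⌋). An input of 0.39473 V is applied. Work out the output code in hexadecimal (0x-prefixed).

With 1024 levels over 1.024 V, one step is 1.000 mV.
(0.39473 − 0) / 0.001 = 394.730 LSBs.
Floor → code 394.
In hexadecimal (0x-prefixed): 0x18A.

code 0x18A (decimal 394)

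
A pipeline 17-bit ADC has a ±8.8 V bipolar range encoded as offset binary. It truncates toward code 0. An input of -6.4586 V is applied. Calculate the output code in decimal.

code 17437

LSB = 17.6 V / 131072 = 134.28 µV.
Input sits at 17437.044 steps above V_low.
Floor → code 17437.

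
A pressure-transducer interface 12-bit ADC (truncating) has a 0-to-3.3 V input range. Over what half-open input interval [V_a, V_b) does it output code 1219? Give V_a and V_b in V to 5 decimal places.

[0.98210 V, 0.98291 V)

LSB = 3.3/2^12 = 0.806 mV.
V_a = V_low + 1219·LSB = 0.982104 V; V_b = V_low + 1220·LSB = 0.98291 V.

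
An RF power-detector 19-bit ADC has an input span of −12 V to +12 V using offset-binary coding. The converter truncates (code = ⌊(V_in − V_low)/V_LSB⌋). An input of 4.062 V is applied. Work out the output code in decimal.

With 524288 levels over 24 V, one step is 45.78 µV.
(V_in − V_low)/LSB = (4.062 − (−12)) / 4.57764e-05 = 350879.744.
Floor → code 350879.

code 350879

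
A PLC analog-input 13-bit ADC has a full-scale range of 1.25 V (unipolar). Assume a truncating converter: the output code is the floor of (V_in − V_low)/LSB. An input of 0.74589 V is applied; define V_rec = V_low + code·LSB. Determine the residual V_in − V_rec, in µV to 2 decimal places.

40.39 µV

LSB = 1.25/2^13 = 152.59 µV.
(0.74589 − 0)/0.000152588 = 4888.2647; ⌊·⌋ gives code 4888.
Code 4888 maps back to 0 + 4888×0.000152588 V = 0.74584961 V.
V_in − V_rec = 4.03906e-05 V = 40.39 µV.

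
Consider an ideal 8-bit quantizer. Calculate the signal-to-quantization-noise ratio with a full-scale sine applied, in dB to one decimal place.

SNR ≈ 6.02·N + 1.76 dB = 6.02·8 + 1.76 = 49.92 dB.

49.9 dB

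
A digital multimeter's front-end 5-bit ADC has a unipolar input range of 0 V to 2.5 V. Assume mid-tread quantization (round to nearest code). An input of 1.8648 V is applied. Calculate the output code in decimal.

code 24

With 32 levels over 2.5 V, one step is 78.125 mV.
Input sits at 23.869 steps above V_low.
round(23.869) = 24.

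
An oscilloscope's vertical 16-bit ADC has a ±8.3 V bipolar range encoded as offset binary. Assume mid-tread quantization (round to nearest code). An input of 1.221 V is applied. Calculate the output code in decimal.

With 65536 levels over 16.6 V, one step is 253.30 µV.
(1.221 − (−8.3)) / 0.000253296 = 37588.449 LSBs.
round(37588.449) = 37588.

code 37588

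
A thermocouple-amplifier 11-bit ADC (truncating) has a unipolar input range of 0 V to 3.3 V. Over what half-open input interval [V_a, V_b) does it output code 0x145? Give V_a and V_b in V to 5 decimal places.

LSB = 3.3/2^11 = 1.611 mV.
Code 0x145 = 325 decimal.
V_a = V_low + 325·LSB = 0.523682 V; V_b = V_low + 326·LSB = 0.525293 V.

[0.52368 V, 0.52529 V)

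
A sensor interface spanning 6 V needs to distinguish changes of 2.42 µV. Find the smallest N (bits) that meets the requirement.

22 bits

Number of steps required ≥ 6 V / 2.42 µV = 2479338.84.
Need 2^N ≥ 2479338.84; 2^21 = 2097152, 2^22 = 4194304.
Minimum N = 22.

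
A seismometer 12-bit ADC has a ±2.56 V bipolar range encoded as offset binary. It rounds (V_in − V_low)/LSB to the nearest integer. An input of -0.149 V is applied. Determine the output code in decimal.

Full-scale span = 5.12 V; LSB = 5.12/2^12 = 1.250 mV.
Input sits at 1928.800 steps above V_low.
round(1928.800) = 1929.

code 1929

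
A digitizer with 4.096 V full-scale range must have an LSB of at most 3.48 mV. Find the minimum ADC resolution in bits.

Number of steps required ≥ 4.096 V / 3.48 mV = 1177.01.
Need 2^N ≥ 1177.01; 2^10 = 1024, 2^11 = 2048.
Minimum N = 11.

11 bits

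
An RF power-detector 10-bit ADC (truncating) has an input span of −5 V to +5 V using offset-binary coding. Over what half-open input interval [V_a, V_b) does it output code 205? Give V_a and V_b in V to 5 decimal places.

LSB = 10/2^10 = 9.766 mV.
V_a = V_low + 205·LSB = -2.99805 V; V_b = V_low + 206·LSB = -2.98828 V.

[-2.99805 V, -2.98828 V)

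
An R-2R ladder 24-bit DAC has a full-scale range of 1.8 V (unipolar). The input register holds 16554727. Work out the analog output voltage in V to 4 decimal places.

1.7761 V

LSB = 1.8 V / 2^24 = 0.11 µV.
V_out = 0 + 16554727 × 1.07288e-07 V = 1.77613 V.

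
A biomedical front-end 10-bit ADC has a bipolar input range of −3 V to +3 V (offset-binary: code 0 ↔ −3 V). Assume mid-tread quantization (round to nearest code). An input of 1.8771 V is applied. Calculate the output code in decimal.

code 832

LSB = 6 V / 1024 = 5.859 mV.
Input sits at 832.358 steps above V_low.
Round → code 832.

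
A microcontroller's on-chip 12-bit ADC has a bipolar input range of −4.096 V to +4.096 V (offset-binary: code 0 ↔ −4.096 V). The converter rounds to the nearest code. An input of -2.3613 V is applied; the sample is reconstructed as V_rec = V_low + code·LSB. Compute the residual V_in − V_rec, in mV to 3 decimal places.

One LSB is 8.192 V / 4096 = 2.000 mV.
(-2.3613 − (−4.096))/0.002 = 867.3500; round gives code 867.
V_rec = (−4.096) + 867·0.002 = -2.362 V.
V_in − V_rec = 0.0007 V = 0.700 mV.

0.700 mV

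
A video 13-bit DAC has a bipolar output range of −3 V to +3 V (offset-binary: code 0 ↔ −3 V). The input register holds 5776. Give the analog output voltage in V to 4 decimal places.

1.2305 V

LSB = 6 V / 2^13 = 0.732 mV.
V_out = (−3) + 5776 × 0.000732422 V = 1.23047 V.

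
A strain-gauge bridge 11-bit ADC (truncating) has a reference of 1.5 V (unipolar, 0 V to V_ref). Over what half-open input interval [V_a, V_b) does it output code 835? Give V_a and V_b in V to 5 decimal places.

LSB = 1.5/2^11 = 0.732 mV.
V_a = V_low + 835·LSB = 0.611572 V; V_b = V_low + 836·LSB = 0.612305 V.

[0.61157 V, 0.61230 V)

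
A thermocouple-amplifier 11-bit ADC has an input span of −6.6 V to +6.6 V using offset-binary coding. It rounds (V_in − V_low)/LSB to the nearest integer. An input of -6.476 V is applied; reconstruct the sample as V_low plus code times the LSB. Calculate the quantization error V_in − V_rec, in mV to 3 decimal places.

1.539 mV

One LSB is 13.2 V / 2048 = 6.445 mV.
Scaled input = 19.2388 LSBs, so code = 19.
Reconstructed: -6.4775391 V.
Difference: 0.00153906 V → 1.539 mV.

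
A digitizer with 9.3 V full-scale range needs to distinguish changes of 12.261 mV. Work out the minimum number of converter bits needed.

10 bits

Number of steps required ≥ 9.3 V / 12.261 mV = 758.50.
Need 2^N ≥ 758.50; 2^9 = 512, 2^10 = 1024.
Minimum N = 10.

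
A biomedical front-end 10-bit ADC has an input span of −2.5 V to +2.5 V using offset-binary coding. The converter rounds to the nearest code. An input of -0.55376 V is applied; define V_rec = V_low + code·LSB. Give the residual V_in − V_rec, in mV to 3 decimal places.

LSB = 5/2^10 = 4.883 mV.
(V_in − V_low)/LSB = (-0.55376 − (−2.5))/0.00488281 = 398.5900 → code 399 (round).
V_rec = (−2.5) + 399·0.00488281 = -0.55175781 V.
Difference: -0.00200219 V → -2.002 mV.

-2.002 mV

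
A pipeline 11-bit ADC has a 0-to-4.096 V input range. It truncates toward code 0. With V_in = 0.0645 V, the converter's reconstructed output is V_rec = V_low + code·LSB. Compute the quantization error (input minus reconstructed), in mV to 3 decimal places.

One LSB is 4.096 V / 2048 = 2.000 mV.
(V_in − V_low)/LSB = (0.0645 − 0)/0.002 = 32.2500 → code 32 (floor).
V_rec = 0 + 32·0.002 = 0.064 V.
Difference: 0.0005 V → 0.500 mV.

0.500 mV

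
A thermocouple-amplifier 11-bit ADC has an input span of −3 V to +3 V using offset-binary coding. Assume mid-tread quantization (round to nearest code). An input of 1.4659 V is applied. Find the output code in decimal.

LSB = 6 V / 2048 = 2.930 mV.
(V_in − V_low)/LSB = (1.4659 − (−3)) / 0.00292969 = 1524.361.
Round → code 1524.

code 1524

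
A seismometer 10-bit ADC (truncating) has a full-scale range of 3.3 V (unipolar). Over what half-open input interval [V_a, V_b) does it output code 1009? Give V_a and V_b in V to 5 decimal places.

LSB = 3.3/2^10 = 3.223 mV.
V_a = V_low + 1009·LSB = 3.25166 V; V_b = V_low + 1010·LSB = 3.25488 V.

[3.25166 V, 3.25488 V)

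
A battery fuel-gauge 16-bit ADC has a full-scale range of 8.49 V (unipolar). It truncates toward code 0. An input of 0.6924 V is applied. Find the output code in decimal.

Full-scale span = 8.49 V; LSB = 8.49/2^16 = 129.55 µV.
(V_in − V_low)/LSB = (0.6924 − 0) / 0.000129547 = 5344.773.
Floor → code 5344.

code 5344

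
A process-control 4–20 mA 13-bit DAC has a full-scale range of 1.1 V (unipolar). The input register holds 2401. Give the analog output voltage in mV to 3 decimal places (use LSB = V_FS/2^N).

322.400 mV

LSB = 1.1 V / 2^13 = 134.28 µV.
V_out = 0 + 2401 × 0.000134277 V = 0.3224 V.
= 322.400 mV.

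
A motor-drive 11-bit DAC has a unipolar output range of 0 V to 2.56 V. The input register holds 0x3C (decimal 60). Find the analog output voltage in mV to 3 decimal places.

75.000 mV

LSB = 2.56 V / 2^11 = 1.250 mV.
Code 0x3C = 60 decimal.
V_out = 0 + 60 × 0.00125 V = 0.075 V.
= 75.000 mV.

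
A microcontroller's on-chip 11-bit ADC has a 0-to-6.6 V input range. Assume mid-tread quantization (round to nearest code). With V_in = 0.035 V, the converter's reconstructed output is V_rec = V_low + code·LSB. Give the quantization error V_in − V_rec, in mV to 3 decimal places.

Step size: 6.6 V ÷ 2^11 = 3.223 mV.
Scaled input = 10.8606 LSBs, so code = 11.
Reconstructed: 0.035449219 V.
Difference: -0.000449219 V → -0.449 mV.

-0.449 mV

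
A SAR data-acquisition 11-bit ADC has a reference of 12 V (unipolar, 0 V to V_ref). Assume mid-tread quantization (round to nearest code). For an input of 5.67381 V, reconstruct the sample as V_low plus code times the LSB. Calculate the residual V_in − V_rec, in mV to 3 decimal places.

One LSB is 12 V / 2048 = 5.859 mV.
(V_in − V_low)/LSB = (5.67381 − 0)/0.00585938 = 968.3302 → code 968 (round).
V_rec = 0 + 968·0.00585938 = 5.671875 V.
Error = 5.67381 − 5.671875 = 0.001935 V = 1.935 mV.

1.935 mV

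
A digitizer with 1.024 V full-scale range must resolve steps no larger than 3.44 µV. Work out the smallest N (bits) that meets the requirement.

Number of steps required ≥ 1.024 V / 3.44 µV = 297674.42.
Need 2^N ≥ 297674.42; 2^18 = 262144, 2^19 = 524288.
Minimum N = 19.

19 bits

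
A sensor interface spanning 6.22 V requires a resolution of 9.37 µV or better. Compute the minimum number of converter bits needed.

Number of steps required ≥ 6.22 V / 9.37 µV = 663820.70.
Need 2^N ≥ 663820.70; 2^19 = 524288, 2^20 = 1048576.
Minimum N = 20.

20 bits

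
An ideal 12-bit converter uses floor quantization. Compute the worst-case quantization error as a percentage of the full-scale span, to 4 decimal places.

Truncating → worst-case error = 1 LSB = V_FS/2^12, so 100/4096 = 0.0244141 % of full scale.

0.0244 %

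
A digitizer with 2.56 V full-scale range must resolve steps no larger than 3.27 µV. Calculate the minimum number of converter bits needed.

Number of steps required ≥ 2.56 V / 3.27 µV = 782874.62.
Need 2^N ≥ 782874.62; 2^19 = 524288, 2^20 = 1048576.
Minimum N = 20.

20 bits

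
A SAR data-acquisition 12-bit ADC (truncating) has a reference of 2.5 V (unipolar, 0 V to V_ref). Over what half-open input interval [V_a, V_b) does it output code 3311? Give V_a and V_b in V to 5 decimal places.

[2.02087 V, 2.02148 V)

LSB = 2.5/2^12 = 0.610 mV.
V_a = V_low + 3311·LSB = 2.02087 V; V_b = V_low + 3312·LSB = 2.02148 V.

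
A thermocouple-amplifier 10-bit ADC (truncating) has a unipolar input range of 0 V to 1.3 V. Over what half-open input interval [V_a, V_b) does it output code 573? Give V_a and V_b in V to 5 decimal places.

[0.72744 V, 0.72871 V)

LSB = 1.3/2^10 = 1.270 mV.
V_a = V_low + 573·LSB = 0.727441 V; V_b = V_low + 574·LSB = 0.728711 V.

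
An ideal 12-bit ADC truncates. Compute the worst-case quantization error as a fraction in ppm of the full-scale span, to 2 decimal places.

Truncating → worst-case error = 1 LSB = V_FS/2^12, so 1e+06/4096 = 244.141 ppm of full scale.

244.14 ppm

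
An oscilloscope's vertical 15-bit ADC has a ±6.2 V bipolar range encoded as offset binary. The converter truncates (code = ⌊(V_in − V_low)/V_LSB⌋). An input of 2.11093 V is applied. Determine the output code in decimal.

code 21962

LSB = 12.4 V / 32768 = 378.42 µV.
(2.11093 − (−6.2)) / 0.000378418 = 21962.303 LSBs.
⌊·⌋(21962.303) = 21962.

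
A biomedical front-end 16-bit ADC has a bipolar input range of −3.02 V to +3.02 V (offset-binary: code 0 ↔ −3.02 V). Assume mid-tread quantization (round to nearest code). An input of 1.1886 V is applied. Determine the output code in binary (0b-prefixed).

LSB = 6.04 V / 65536 = 92.16 µV.
Input sits at 45664.704 steps above V_low.
So the output code is 45665.
In binary (0b-prefixed): 0b1011001001100001.

code 0b1011001001100001 (decimal 45665)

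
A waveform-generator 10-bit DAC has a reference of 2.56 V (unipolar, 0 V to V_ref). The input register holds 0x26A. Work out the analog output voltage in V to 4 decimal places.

LSB = 2.56 V / 2^10 = 2.500 mV.
Code 0x26A = 618 decimal.
V_out = 0 + 618 × 0.0025 V = 1.545 V.

1.5450 V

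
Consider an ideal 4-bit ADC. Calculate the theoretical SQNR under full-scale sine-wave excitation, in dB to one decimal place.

25.8 dB

SNR ≈ 6.02·N + 1.76 dB = 6.02·4 + 1.76 = 25.84 dB.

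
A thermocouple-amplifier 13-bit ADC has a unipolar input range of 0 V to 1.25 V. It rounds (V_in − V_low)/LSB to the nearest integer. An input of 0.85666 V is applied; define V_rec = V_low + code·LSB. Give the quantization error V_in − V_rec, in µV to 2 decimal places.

31.58 µV

Step size: 1.25 V ÷ 2^13 = 152.59 µV.
Scaled input = 5614.2070 LSBs, so code = 5614.
Code 5614 maps back to 0 + 5614×0.000152588 V = 0.85662842 V.
V_in − V_rec = 3.1582e-05 V = 31.58 µV.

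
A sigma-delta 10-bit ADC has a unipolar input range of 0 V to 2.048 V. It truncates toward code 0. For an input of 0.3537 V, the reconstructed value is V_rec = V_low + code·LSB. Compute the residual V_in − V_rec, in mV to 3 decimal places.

LSB = 2.048/2^10 = 2.000 mV.
(V_in − V_low)/LSB = (0.3537 − 0)/0.002 = 176.8500 → code 176 (floor).
V_rec = 0 + 176·0.002 = 0.352 V.
Difference: 0.0017 V → 1.700 mV.

1.700 mV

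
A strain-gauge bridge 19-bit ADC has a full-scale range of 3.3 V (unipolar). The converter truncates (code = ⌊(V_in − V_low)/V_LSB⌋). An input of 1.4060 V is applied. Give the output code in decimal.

code 223378

With 524288 levels over 3.3 V, one step is 6.29 µV.
(1.4060 − 0) / 6.29425e-06 = 223378.463 LSBs.
Floor → code 223378.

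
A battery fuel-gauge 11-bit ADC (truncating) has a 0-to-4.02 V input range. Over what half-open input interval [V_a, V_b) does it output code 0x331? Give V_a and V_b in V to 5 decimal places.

[1.60368 V, 1.60564 V)

LSB = 4.02/2^11 = 1.963 mV.
Code 0x331 = 817 decimal.
V_a = V_low + 817·LSB = 1.60368 V; V_b = V_low + 818·LSB = 1.60564 V.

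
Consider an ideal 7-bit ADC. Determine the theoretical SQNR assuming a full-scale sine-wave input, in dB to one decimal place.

SNR ≈ 6.02·N + 1.76 dB = 6.02·7 + 1.76 = 43.90 dB.

43.9 dB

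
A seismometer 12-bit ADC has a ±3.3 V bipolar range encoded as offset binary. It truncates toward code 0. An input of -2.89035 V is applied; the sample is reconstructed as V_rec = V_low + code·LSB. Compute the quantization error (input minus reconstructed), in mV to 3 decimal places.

0.373 mV

One LSB is 6.6 V / 4096 = 1.611 mV.
(V_in − V_low)/LSB = (-2.89035 − (−3.3))/0.00161133 = 254.2313 → code 254 (floor).
Code 254 maps back to (−3.3) + 254×0.00161133 V = -2.8907227 V.
Error = -2.89035 − (−2.8907227) = 0.000372656 V = 0.373 mV.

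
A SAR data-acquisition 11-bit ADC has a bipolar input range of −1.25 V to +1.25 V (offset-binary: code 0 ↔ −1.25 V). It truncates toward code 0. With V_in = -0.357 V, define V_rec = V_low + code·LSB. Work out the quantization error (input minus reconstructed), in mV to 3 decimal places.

0.666 mV

LSB = 2.5/2^11 = 1.221 mV.
(-0.357 − (−1.25))/0.0012207 = 731.5456; ⌊·⌋ gives code 731.
V_rec = (−1.25) + 731·0.0012207 = -0.35766602 V.
Error = -0.357 − (−0.35766602) = 0.000666016 V = 0.666 mV.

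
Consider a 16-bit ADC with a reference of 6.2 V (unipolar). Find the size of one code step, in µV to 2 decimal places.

94.60 µV

Full-scale span = 6.2 V.
LSB = 6.2 / 2^16 = 6.2 / 65536 = 9.46045e-05 V = 94.60 µV.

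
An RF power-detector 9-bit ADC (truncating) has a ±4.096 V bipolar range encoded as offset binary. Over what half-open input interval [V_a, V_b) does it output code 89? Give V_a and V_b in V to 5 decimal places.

LSB = 8.192/2^9 = 16.000 mV.
V_a = V_low + 89·LSB = -2.672 V; V_b = V_low + 90·LSB = -2.656 V.

[-2.67200 V, -2.65600 V)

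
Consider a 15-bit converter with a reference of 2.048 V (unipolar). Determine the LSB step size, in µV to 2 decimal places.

Full-scale span = 2.048 V.
LSB = 2.048 / 2^15 = 2.048 / 32768 = 6.25e-05 V = 62.50 µV.

62.50 µV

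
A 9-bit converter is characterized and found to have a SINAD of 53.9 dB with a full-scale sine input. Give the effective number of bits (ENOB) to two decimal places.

ENOB = (SINAD − 1.76) / 6.02 = (53.9 − 1.76)/6.02 = 8.661.

8.66 bits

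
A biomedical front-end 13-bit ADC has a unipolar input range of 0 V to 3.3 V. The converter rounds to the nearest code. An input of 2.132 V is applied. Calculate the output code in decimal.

With 8192 levels over 3.3 V, one step is 402.83 µV.
Input sits at 5292.528 steps above V_low.
round(5292.528) = 5293.

code 5293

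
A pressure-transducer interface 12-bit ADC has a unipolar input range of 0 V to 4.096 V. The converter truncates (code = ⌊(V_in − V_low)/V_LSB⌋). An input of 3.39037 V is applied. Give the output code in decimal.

With 4096 levels over 4.096 V, one step is 1.000 mV.
Input sits at 3390.370 steps above V_low.
⌊·⌋(3390.370) = 3390.

code 3390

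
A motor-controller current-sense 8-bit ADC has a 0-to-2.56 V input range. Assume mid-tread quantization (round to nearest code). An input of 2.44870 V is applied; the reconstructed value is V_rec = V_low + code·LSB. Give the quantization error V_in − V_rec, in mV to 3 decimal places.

-1.300 mV

LSB = 2.56/2^8 = 10.000 mV.
(2.44870 − 0)/0.01 = 244.8700; round gives code 245.
Reconstructed: 2.45 V.
Error = 2.44870 − 2.45 = -0.0013 V = -1.300 mV.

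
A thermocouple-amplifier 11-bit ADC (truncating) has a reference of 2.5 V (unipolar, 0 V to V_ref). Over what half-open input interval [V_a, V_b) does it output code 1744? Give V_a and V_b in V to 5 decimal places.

LSB = 2.5/2^11 = 1.221 mV.
V_a = V_low + 1744·LSB = 2.12891 V; V_b = V_low + 1745·LSB = 2.13013 V.

[2.12891 V, 2.13013 V)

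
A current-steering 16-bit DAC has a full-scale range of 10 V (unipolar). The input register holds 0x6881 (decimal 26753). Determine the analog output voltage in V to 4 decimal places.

LSB = 10 V / 2^16 = 152.59 µV.
Code 0x6881 = 26753 decimal.
V_out = 0 + 26753 × 0.000152588 V = 4.08218 V.

4.0822 V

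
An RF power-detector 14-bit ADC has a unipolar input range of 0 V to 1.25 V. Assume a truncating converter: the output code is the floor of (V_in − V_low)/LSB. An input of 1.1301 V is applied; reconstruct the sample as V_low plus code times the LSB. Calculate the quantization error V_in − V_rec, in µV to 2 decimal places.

34.08 µV

Step size: 1.25 V ÷ 2^14 = 76.29 µV.
(V_in − V_low)/LSB = (1.1301 − 0)/7.62939e-05 = 14812.4467 → code 14812 (floor).
Code 14812 maps back to 0 + 14812×7.62939e-05 V = 1.1300659 V.
Difference: 3.4082e-05 V → 34.08 µV.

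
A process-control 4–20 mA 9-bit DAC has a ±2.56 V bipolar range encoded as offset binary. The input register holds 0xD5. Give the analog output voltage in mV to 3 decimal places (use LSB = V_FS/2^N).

-430.000 mV

LSB = 5.12 V / 2^9 = 10.000 mV.
Code 0xD5 = 213 decimal.
V_out = (−2.56) + 213 × 0.01 V = -0.43 V.
= -430.000 mV.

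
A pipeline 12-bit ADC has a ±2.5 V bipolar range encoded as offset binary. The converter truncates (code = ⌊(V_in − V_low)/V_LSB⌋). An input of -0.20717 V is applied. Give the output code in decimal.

code 1878

Full-scale span = 5 V; LSB = 5/2^12 = 1.221 mV.
(V_in − V_low)/LSB = (-0.20717 − (−2.5)) / 0.0012207 = 1878.286.
⌊·⌋(1878.286) = 1878.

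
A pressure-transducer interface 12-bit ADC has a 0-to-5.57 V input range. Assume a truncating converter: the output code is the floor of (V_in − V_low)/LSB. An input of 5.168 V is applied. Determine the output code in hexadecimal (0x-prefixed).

code 0xED8 (decimal 3800)

Full-scale span = 5.57 V; LSB = 5.57/2^12 = 1.360 mV.
Input sits at 3800.382 steps above V_low.
So the output code is 3800.
In hexadecimal (0x-prefixed): 0xED8.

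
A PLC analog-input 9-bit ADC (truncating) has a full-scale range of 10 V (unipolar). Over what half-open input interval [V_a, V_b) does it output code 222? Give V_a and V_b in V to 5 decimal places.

LSB = 10/2^9 = 19.531 mV.
V_a = V_low + 222·LSB = 4.33594 V; V_b = V_low + 223·LSB = 4.35547 V.

[4.33594 V, 4.35547 V)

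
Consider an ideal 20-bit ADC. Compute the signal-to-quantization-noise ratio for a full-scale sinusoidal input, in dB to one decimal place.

SNR ≈ 6.02·N + 1.76 dB = 6.02·20 + 1.76 = 122.16 dB.

122.2 dB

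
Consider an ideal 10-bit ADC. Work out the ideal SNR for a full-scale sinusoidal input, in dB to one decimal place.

SNR ≈ 6.02·N + 1.76 dB = 6.02·10 + 1.76 = 61.96 dB.

62.0 dB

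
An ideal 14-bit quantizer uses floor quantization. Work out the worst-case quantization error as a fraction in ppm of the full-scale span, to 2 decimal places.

Truncating → worst-case error = 1 LSB = V_FS/2^14, so 1e+06/16384 = 61.0352 ppm of full scale.

61.04 ppm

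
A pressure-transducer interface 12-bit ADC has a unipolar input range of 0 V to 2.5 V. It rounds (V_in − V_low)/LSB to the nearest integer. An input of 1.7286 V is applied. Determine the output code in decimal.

Full-scale span = 2.5 V; LSB = 2.5/2^12 = 0.610 mV.
Input sits at 2832.138 steps above V_low.
So the output code is 2832.

code 2832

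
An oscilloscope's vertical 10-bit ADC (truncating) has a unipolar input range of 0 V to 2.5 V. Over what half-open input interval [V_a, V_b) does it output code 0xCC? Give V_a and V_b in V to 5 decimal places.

LSB = 2.5/2^10 = 2.441 mV.
Code 0xCC = 204 decimal.
V_a = V_low + 204·LSB = 0.498047 V; V_b = V_low + 205·LSB = 0.500488 V.

[0.49805 V, 0.50049 V)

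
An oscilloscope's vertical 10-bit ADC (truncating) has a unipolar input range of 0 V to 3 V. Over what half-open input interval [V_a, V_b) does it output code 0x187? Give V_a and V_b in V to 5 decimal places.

LSB = 3/2^10 = 2.930 mV.
Code 0x187 = 391 decimal.
V_a = V_low + 391·LSB = 1.14551 V; V_b = V_low + 392·LSB = 1.14844 V.

[1.14551 V, 1.14844 V)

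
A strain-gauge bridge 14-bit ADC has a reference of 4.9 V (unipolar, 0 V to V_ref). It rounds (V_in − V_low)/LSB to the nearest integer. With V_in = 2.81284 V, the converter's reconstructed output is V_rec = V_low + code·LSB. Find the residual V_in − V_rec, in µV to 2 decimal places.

LSB = 4.9/2^14 = 299.07 µV.
(V_in − V_low)/LSB = (2.81284 − 0)/0.000299072 = 9405.2185 → code 9405 (round).
Reconstructed: 2.8127747 V.
V_in − V_rec = 6.53418e-05 V = 65.34 µV.

65.34 µV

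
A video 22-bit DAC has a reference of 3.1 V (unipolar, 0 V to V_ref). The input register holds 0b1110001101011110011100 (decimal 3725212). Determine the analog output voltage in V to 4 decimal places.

2.7533 V

LSB = 3.1 V / 2^22 = 0.74 µV.
Code 0b1110001101011110011100 = 3725212 decimal.
V_out = 0 + 3725212 × 7.39098e-07 V = 2.7533 V.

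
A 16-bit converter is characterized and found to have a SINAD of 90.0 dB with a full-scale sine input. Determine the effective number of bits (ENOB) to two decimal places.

ENOB = (SINAD − 1.76) / 6.02 = (90.0 − 1.76)/6.02 = 14.658.

14.66 bits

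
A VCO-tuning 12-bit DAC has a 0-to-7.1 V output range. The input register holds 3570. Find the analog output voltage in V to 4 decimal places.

LSB = 7.1 V / 2^12 = 1.733 mV.
V_out = 0 + 3570 × 0.0017334 V = 6.18823 V.

6.1882 V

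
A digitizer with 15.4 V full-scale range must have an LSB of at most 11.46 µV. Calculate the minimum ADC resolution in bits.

Number of steps required ≥ 15.4 V / 11.46 µV = 1343804.54.
Need 2^N ≥ 1343804.54; 2^20 = 1048576, 2^21 = 2097152.
Minimum N = 21.

21 bits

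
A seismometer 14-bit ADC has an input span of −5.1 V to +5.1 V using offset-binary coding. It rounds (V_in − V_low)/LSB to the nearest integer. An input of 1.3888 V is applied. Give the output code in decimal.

code 10423

With 16384 levels over 10.2 V, one step is 0.623 mV.
(1.3888 − (−5.1)) / 0.000622559 = 10422.794 LSBs.
Round → code 10423.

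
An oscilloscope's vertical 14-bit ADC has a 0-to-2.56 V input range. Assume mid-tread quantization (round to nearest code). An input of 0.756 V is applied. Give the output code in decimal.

Full-scale span = 2.56 V; LSB = 2.56/2^14 = 156.25 µV.
(V_in − V_low)/LSB = (0.756 − 0) / 0.00015625 = 4838.400.
Round → code 4838.

code 4838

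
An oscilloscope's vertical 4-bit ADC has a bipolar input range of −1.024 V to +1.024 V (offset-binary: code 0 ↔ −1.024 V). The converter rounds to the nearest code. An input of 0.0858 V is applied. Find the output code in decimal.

Full-scale span = 2.048 V; LSB = 2.048/2^4 = 128.000 mV.
(V_in − V_low)/LSB = (0.0858 − (−1.024)) / 0.128 = 8.670.
round(8.670) = 9.

code 9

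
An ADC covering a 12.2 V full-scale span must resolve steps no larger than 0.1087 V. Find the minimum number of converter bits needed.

Number of steps required ≥ 12.2 V / 0.1087 V = 112.24.
Need 2^N ≥ 112.24; 2^6 = 64, 2^7 = 128.
Minimum N = 7.

7 bits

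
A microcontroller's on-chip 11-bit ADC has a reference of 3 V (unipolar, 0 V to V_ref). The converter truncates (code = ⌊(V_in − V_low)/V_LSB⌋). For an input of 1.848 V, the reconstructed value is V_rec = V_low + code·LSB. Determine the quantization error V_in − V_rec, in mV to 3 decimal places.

Step size: 3 V ÷ 2^11 = 1.465 mV.
(V_in − V_low)/LSB = (1.848 − 0)/0.00146484 = 1261.5680 → code 1261 (floor).
Code 1261 maps back to 0 + 1261×0.00146484 V = 1.847168 V.
V_in − V_rec = 0.000832031 V = 0.832 mV.

0.832 mV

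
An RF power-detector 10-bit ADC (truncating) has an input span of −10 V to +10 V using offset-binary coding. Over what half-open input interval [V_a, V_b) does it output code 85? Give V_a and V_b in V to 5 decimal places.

[-8.33984 V, -8.32031 V)

LSB = 20/2^10 = 19.531 mV.
V_a = V_low + 85·LSB = -8.33984 V; V_b = V_low + 86·LSB = -8.32031 V.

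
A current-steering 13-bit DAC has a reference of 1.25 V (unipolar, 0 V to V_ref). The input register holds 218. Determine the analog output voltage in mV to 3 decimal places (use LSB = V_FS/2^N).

LSB = 1.25 V / 2^13 = 152.59 µV.
V_out = 0 + 218 × 0.000152588 V = 0.0332642 V.
= 33.264 mV.

33.264 mV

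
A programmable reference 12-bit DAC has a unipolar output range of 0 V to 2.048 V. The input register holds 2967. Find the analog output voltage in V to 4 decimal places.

1.4835 V

LSB = 2.048 V / 2^12 = 0.500 mV.
V_out = 0 + 2967 × 0.0005 V = 1.4835 V.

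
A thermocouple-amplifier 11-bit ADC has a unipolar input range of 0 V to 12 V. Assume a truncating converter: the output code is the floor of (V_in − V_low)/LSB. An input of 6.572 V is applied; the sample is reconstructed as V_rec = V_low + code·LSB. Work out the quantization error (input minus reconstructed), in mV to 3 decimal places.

LSB = 12/2^11 = 5.859 mV.
(6.572 − 0)/0.00585938 = 1121.6213; ⌊·⌋ gives code 1121.
Reconstructed: 6.5683594 V.
Difference: 0.00364063 V → 3.641 mV.

3.641 mV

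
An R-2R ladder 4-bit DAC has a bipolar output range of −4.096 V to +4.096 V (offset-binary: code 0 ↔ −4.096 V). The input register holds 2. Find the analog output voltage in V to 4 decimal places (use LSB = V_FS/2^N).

-3.0720 V

LSB = 8.192 V / 2^4 = 0.5120 V.
V_out = (−4.096) + 2 × 0.512 V = -3.072 V.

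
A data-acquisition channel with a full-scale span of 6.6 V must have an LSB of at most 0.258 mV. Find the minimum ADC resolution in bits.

15 bits

Number of steps required ≥ 6.6 V / 0.258 mV = 25581.40.
Need 2^N ≥ 25581.40; 2^14 = 16384, 2^15 = 32768.
Minimum N = 15.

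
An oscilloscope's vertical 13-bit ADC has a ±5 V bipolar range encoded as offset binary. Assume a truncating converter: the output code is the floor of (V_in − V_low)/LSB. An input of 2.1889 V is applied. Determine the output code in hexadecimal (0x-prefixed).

LSB = 10 V / 8192 = 1.221 mV.
(2.1889 − (−5)) / 0.0012207 = 5889.147 LSBs.
So the output code is 5889.
In hexadecimal (0x-prefixed): 0x1701.

code 0x1701 (decimal 5889)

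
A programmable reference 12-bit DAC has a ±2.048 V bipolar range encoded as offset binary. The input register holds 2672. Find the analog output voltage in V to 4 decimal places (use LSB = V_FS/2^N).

LSB = 4.096 V / 2^12 = 1.000 mV.
V_out = (−2.048) + 2672 × 0.001 V = 0.624 V.

0.6240 V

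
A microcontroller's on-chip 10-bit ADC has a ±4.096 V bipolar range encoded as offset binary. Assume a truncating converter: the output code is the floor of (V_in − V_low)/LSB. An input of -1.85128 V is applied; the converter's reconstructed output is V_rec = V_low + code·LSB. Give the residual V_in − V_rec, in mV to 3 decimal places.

One LSB is 8.192 V / 1024 = 8.000 mV.
Scaled input = 280.5900 LSBs, so code = 280.
Reconstructed: -1.856 V.
Error = -1.85128 − (−1.856) = 0.00472 V = 4.720 mV.

4.720 mV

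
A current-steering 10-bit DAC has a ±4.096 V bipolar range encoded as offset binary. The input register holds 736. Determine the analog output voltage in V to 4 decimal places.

LSB = 8.192 V / 2^10 = 8.000 mV.
V_out = (−4.096) + 736 × 0.008 V = 1.792 V.

1.7920 V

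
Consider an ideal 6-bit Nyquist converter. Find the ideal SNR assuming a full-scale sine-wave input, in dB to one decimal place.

SNR ≈ 6.02·N + 1.76 dB = 6.02·6 + 1.76 = 37.88 dB.

37.9 dB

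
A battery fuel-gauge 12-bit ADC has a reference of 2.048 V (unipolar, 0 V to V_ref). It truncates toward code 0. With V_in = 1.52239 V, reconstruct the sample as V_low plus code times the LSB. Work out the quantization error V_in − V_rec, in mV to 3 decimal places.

One LSB is 2.048 V / 4096 = 0.500 mV.
(V_in − V_low)/LSB = (1.52239 − 0)/0.0005 = 3044.7800 → code 3044 (floor).
V_rec = 0 + 3044·0.0005 = 1.522 V.
V_in − V_rec = 0.00039 V = 0.390 mV.

0.390 mV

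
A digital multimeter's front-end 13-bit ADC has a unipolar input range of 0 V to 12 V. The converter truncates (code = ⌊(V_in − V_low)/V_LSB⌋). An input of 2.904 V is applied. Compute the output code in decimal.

LSB = 12 V / 8192 = 1.465 mV.
(V_in − V_low)/LSB = (2.904 − 0) / 0.00146484 = 1982.464.
Floor → code 1982.

code 1982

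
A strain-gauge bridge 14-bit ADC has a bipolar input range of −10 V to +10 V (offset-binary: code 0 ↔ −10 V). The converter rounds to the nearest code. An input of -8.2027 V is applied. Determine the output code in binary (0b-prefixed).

code 0b10111000000 (decimal 1472)

Full-scale span = 20 V; LSB = 20/2^14 = 1.221 mV.
Input sits at 1472.348 steps above V_low.
Round → code 1472.
In binary (0b-prefixed): 0b10111000000.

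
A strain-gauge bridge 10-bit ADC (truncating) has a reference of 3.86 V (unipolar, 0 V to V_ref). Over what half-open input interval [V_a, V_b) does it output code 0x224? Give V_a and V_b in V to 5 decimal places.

[2.06570 V, 2.06947 V)

LSB = 3.86/2^10 = 3.770 mV.
Code 0x224 = 548 decimal.
V_a = V_low + 548·LSB = 2.0657 V; V_b = V_low + 549·LSB = 2.06947 V.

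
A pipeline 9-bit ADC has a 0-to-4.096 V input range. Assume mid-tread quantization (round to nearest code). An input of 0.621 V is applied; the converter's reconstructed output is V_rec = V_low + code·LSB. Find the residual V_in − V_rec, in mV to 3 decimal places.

Step size: 4.096 V ÷ 2^9 = 8.000 mV.
(V_in − V_low)/LSB = (0.621 − 0)/0.008 = 77.6250 → code 78 (round).
Code 78 maps back to 0 + 78×0.008 V = 0.624 V.
Error = 0.621 − 0.624 = -0.003 V = -3.000 mV.

-3.000 mV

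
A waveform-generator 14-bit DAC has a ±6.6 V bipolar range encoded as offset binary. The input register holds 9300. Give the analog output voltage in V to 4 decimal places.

0.8927 V

LSB = 13.2 V / 2^14 = 0.806 mV.
V_out = (−6.6) + 9300 × 0.000805664 V = 0.892676 V.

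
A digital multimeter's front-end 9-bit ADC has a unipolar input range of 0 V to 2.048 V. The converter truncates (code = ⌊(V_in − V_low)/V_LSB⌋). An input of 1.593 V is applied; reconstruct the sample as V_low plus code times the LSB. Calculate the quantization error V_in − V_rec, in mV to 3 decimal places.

1.000 mV

Step size: 2.048 V ÷ 2^9 = 4.000 mV.
(1.593 − 0)/0.004 = 398.2500; ⌊·⌋ gives code 398.
V_rec = 0 + 398·0.004 = 1.592 V.
Error = 1.593 − 1.592 = 0.001 V = 1.000 mV.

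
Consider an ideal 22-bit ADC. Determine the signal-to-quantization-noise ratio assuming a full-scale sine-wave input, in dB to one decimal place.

134.2 dB

SNR ≈ 6.02·N + 1.76 dB = 6.02·22 + 1.76 = 134.20 dB.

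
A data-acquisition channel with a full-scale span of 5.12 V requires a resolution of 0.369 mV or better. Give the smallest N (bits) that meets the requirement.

14 bits

Number of steps required ≥ 5.12 V / 0.369 mV = 13875.34.
Need 2^N ≥ 13875.34; 2^13 = 8192, 2^14 = 16384.
Minimum N = 14.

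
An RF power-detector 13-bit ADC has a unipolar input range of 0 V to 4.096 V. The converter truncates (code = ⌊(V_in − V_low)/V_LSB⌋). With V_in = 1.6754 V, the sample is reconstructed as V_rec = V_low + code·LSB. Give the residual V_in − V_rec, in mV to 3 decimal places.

0.400 mV

One LSB is 4.096 V / 8192 = 0.500 mV.
(1.6754 − 0)/0.0005 = 3350.8000; ⌊·⌋ gives code 3350.
Reconstructed: 1.675 V.
Error = 1.6754 − 1.675 = 0.0004 V = 0.400 mV.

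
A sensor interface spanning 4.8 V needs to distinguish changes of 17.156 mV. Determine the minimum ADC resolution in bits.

9 bits

Number of steps required ≥ 4.8 V / 17.156 mV = 279.79.
Need 2^N ≥ 279.79; 2^8 = 256, 2^9 = 512.
Minimum N = 9.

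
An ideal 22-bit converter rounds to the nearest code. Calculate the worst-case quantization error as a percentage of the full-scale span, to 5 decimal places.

Rounding → worst-case error = ½ LSB = V_FS/2^23, so 100/8388608 = 1.19209e-05 % of full scale.

0.00001 %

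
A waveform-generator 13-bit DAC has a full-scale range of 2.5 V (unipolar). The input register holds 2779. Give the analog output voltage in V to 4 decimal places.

0.8481 V

LSB = 2.5 V / 2^13 = 305.18 µV.
V_out = 0 + 2779 × 0.000305176 V = 0.848083 V.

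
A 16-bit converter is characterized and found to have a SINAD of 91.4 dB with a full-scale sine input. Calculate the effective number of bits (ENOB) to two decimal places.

ENOB = (SINAD − 1.76) / 6.02 = (91.4 − 1.76)/6.02 = 14.890.

14.89 bits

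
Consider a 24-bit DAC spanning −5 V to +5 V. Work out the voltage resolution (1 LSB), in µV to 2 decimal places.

Full-scale span = 10 V.
LSB = 10 / 2^24 = 10 / 16777216 = 5.96046e-07 V = 0.60 µV.

0.60 µV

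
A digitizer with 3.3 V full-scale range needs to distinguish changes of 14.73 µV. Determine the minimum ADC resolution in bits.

Number of steps required ≥ 3.3 V / 14.73 µV = 224032.59.
Need 2^N ≥ 224032.59; 2^17 = 131072, 2^18 = 262144.
Minimum N = 18.

18 bits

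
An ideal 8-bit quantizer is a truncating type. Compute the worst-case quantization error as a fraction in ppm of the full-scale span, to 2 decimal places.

Truncating → worst-case error = 1 LSB = V_FS/2^8, so 1e+06/256 = 3906.25 ppm of full scale.

3906.25 ppm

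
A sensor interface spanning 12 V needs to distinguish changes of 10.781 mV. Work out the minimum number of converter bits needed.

11 bits

Number of steps required ≥ 12 V / 10.781 mV = 1113.07.
Need 2^N ≥ 1113.07; 2^10 = 1024, 2^11 = 2048.
Minimum N = 11.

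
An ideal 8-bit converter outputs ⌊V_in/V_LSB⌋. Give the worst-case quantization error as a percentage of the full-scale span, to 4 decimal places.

0.3906 %

Truncating → worst-case error = 1 LSB = V_FS/2^8, so 100/256 = 0.390625 % of full scale.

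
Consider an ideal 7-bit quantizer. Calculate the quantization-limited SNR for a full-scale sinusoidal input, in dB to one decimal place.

SNR ≈ 6.02·N + 1.76 dB = 6.02·7 + 1.76 = 43.90 dB.

43.9 dB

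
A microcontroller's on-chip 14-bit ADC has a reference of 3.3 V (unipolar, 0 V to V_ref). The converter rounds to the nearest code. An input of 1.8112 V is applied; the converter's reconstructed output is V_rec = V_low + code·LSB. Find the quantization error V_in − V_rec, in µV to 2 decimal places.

67.19 µV

Step size: 3.3 V ÷ 2^14 = 201.42 µV.
(1.8112 − 0)/0.000201416 = 8992.3336; round gives code 8992.
Reconstructed: 1.8111328 V.
Difference: 6.71875e-05 V → 67.19 µV.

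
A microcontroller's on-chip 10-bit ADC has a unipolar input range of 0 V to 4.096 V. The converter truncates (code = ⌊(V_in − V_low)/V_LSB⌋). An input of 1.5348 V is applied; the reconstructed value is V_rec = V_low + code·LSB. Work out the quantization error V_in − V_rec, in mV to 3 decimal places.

LSB = 4.096/2^10 = 4.000 mV.
(V_in − V_low)/LSB = (1.5348 − 0)/0.004 = 383.7000 → code 383 (floor).
Code 383 maps back to 0 + 383×0.004 V = 1.532 V.
Error = 1.5348 − 1.532 = 0.0028 V = 2.800 mV.

2.800 mV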